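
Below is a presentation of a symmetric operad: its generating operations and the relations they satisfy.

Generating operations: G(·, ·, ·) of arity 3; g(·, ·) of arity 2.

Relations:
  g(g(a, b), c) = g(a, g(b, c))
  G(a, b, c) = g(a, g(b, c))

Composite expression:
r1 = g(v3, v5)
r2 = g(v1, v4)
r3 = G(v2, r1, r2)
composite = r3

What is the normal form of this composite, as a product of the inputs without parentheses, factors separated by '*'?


v2 * v3 * v5 * v1 * v4

Every regrouping of G is equal, so read the v-inputs in written order.
g(v3, v5) unparenthesizes to v3 * v5
g(v1, v4) unparenthesizes to v1 * v4
G(v2, g(v3, v5), g(v1, v4)) unparenthesizes to v2 * v3 * v5 * v1 * v4


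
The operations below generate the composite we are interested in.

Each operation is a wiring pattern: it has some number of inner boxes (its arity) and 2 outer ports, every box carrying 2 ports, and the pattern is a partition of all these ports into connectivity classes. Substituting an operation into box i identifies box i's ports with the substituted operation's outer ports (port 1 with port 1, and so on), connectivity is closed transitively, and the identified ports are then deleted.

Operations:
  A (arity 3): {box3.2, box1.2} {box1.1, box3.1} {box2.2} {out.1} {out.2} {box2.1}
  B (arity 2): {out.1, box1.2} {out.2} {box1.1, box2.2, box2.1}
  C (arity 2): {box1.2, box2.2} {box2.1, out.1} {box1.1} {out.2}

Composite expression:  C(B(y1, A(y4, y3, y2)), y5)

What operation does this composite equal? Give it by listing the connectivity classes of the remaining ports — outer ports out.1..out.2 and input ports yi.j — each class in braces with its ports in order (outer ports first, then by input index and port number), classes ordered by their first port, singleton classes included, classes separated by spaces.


{out.1, y5.1} {out.2} {y1.1} {y1.2} {y2.1, y4.1} {y2.2, y4.2} {y3.1} {y3.2} {y5.2}

After gluing at C, chains via deleted ports link the y-ports.
A over (y4, y3, y2) gives {out.1} {out.2} {y2.1, y4.1} {y2.2, y4.2} {y3.1} {y3.2}, out.j being that stage's outer ports
B over (y1, y4, y3, y2) gives {out.1, y1.2} {out.2} {y1.1} {y2.1, y4.1} {y2.2, y4.2} {y3.1} {y3.2}, out.j being that stage's outer ports
C over (y1, y4, y3, y2, y5) gives {out.1, y5.1} {out.2} {y1.1} {y1.2} {y2.1, y4.1} {y2.2, y4.2} {y3.1} {y3.2} {y5.2}, out.j being that stage's outer ports


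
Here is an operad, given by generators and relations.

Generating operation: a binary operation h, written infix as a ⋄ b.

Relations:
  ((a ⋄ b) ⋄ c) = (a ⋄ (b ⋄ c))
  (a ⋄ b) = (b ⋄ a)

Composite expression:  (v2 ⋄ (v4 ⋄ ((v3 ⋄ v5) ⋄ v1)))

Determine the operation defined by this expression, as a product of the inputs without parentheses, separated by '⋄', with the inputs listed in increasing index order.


v1 ⋄ v2 ⋄ v3 ⋄ v4 ⋄ v5

Key point: h commutes, so take the v-inputs in any fixed order.
(v3 ⋄ v5) linearizes to v3 ⋄ v5
((v3 ⋄ v5) ⋄ v1) linearizes to v3 ⋄ v5 ⋄ v1
(v4 ⋄ ((v3 ⋄ v5) ⋄ v1)) linearizes to v4 ⋄ v3 ⋄ v5 ⋄ v1
(v2 ⋄ (v4 ⋄ ((v3 ⋄ v5) ⋄ v1))) linearizes to v2 ⋄ v4 ⋄ v3 ⋄ v5 ⋄ v1
rearranged into index order: v1 ⋄ v2 ⋄ v3 ⋄ v4 ⋄ v5


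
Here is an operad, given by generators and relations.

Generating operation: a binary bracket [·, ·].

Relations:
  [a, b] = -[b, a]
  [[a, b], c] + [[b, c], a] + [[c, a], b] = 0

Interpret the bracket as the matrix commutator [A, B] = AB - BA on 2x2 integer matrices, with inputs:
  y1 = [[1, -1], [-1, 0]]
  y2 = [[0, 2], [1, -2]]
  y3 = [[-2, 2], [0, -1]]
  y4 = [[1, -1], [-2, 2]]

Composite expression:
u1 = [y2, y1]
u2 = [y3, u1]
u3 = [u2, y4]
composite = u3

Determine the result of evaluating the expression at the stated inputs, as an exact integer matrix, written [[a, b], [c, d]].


[[-13, -4], [21, 13]]

[y2, y1] = [[-1, -4], [3, 1]]
[y3, [y2, y1]] = [[6, 8], [3, -6]]
[[y3, [y2, y1]], y4] = [[-13, -4], [21, 13]]


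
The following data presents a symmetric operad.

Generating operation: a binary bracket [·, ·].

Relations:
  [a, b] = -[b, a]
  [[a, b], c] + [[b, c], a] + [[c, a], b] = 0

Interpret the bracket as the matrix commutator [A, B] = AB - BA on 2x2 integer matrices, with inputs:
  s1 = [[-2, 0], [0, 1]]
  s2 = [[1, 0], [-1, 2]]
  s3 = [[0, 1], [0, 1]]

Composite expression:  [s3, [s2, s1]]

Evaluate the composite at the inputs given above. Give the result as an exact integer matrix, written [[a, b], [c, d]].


[s2, s1] = [[0, 0], [3, 0]]
[s3, [s2, s1]] = [[3, 0], [3, -3]]

[[3, 0], [3, -3]]


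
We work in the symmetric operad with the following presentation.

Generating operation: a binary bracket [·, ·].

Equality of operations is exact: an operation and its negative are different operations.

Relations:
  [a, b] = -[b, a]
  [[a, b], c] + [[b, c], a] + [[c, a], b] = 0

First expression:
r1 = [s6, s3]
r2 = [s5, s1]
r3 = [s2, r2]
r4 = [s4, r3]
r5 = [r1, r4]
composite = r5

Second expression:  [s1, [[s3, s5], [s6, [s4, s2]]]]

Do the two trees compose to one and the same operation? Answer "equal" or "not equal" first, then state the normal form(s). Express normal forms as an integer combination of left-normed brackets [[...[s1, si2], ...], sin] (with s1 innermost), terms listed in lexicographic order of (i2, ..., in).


not equal; the first gives -[[[[[s1, s5], s2], s4], s3], s6] + [[[[[s1, s5], s2], s4], s6], s3] and the second -[[[[[s1, s2], s4], s6], s3], s5] + [[[[[s1, s2], s4], s6], s5], s3] + [[[[[s1, s3], s5], s2], s4], s6] - [[[[[s1, s3], s5], s4], s2], s6] - [[[[[s1, s3], s5], s6], s2], s4] + [[[[[s1, s3], s5], s6], s4], s2] + [[[[[s1, s4], s2], s6], s3], s5] - [[[[[s1, s4], s2], s6], s5], s3] - [[[[[s1, s5], s3], s2], s4], s6] + [[[[[s1, s5], s3], s4], s2], s6] + [[[[[s1, s5], s3], s6], s2], s4] - [[[[[s1, s5], s3], s6], s4], s2] + [[[[[s1, s6], s2], s4], s3], s5] - [[[[[s1, s6], s2], s4], s5], s3] - [[[[[s1, s6], s4], s2], s3], s5] + [[[[[s1, s6], s4], s2], s5], s3]

Normal form of the first expression: -[[[[[s1, s5], s2], s4], s3], s6] + [[[[[s1, s5], s2], s4], s6], s3]
Normal form of the second expression: -[[[[[s1, s2], s4], s6], s3], s5] + [[[[[s1, s2], s4], s6], s5], s3] + [[[[[s1, s3], s5], s2], s4], s6] - [[[[[s1, s3], s5], s4], s2], s6] - [[[[[s1, s3], s5], s6], s2], s4] + [[[[[s1, s3], s5], s6], s4], s2] + [[[[[s1, s4], s2], s6], s3], s5] - [[[[[s1, s4], s2], s6], s5], s3] - [[[[[s1, s5], s3], s2], s4], s6] + [[[[[s1, s5], s3], s4], s2], s6] + [[[[[s1, s5], s3], s6], s2], s4] - [[[[[s1, s5], s3], s6], s4], s2] + [[[[[s1, s6], s2], s4], s3], s5] - [[[[[s1, s6], s2], s4], s5], s3] - [[[[[s1, s6], s4], s2], s3], s5] + [[[[[s1, s6], s4], s2], s5], s3]
Different reductions; not equal.


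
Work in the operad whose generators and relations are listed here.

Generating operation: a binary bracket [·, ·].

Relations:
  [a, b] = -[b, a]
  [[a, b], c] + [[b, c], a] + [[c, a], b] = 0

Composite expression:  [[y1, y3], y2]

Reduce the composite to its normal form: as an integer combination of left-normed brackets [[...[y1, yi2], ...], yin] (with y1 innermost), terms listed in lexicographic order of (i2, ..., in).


Expand each bracket as ab - ba; the y1-initial words give the coefficients.
Composite bracket: [[y1, y3], y2]
The bracket unfolds into 4 signed words via [a, b] = ab - ba (2^2 = 4).
The y1-initial words carry the normal form:
  word y1y3y2 has sign +1, contributing +[[y1, y3], y2]

[[y1, y3], y2]


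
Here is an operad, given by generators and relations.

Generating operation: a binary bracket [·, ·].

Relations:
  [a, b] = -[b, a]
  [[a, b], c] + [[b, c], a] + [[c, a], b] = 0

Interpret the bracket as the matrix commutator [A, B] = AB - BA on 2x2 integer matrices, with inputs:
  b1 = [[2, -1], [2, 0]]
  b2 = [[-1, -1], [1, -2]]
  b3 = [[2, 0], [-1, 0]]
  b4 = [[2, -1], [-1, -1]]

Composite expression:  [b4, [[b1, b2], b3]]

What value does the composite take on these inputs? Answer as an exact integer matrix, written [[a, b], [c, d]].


[[0, 8], [-8, 0]]

[b1, b2] = [[1, -1], [0, -1]]
[[b1, b2], b3] = [[1, 2], [2, -1]]
[b4, [[b1, b2], b3]] = [[0, 8], [-8, 0]]


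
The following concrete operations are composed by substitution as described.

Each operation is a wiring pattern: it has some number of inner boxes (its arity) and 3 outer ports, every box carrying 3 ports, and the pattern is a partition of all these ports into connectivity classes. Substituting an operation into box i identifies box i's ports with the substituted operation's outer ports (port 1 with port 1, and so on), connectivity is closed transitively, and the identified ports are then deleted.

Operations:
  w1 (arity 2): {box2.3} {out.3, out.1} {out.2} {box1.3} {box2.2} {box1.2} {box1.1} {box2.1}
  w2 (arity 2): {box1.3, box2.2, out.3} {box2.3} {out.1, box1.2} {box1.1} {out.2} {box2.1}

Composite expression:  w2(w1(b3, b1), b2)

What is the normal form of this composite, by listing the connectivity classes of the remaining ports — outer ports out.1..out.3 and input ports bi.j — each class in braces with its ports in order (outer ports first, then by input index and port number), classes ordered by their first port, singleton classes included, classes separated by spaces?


{out.1} {out.2} {out.3, b2.2} {b1.1} {b1.2} {b1.3} {b2.1} {b2.3} {b3.1} {b3.2} {b3.3}

After gluing at w2, chains via deleted ports link the b-ports.
through w1, on inputs (b3, b1): {out.1, out.3} {out.2} {b1.1} {b1.2} {b1.3} {b3.1} {b3.2} {b3.3} (out.j = stage outer ports)
through w2, on inputs (b3, b1, b2): {out.1} {out.2} {out.3, b2.2} {b1.1} {b1.2} {b1.3} {b2.1} {b2.3} {b3.1} {b3.2} {b3.3} (out.j = stage outer ports)


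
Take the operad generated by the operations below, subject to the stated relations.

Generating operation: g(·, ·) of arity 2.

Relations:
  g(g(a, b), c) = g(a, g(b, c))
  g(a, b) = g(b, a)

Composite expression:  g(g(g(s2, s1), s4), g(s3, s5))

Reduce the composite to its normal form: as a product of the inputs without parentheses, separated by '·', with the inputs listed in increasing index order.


s1 · s2 · s3 · s4 · s5

Any arrangement under g is one operation, so sort the s-inputs.
g(s2, s1) reduces to s2 · s1
g(g(s2, s1), s4) reduces to s2 · s1 · s4
g(s3, s5) reduces to s3 · s5
g(g(g(s2, s1), s4), g(s3, s5)) reduces to s2 · s1 · s4 · s3 · s5
reordering the factors by index: s1 · s2 · s3 · s4 · s5


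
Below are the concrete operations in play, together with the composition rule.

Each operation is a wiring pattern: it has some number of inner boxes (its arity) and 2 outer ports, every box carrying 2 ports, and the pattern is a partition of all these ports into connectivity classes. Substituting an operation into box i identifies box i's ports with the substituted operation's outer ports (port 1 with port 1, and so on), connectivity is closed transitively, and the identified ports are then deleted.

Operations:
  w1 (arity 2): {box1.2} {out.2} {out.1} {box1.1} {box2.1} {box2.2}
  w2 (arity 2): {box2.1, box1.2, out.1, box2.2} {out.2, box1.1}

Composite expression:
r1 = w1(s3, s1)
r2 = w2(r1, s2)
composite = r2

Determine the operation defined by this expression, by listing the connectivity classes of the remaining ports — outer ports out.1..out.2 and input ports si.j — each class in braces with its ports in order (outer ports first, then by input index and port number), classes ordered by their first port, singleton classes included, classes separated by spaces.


{out.1, s2.1, s2.2} {out.2} {s1.1} {s1.2} {s3.1} {s3.2}

Substituting into w2 glues patterns; closure does the rest.
composing w1 on (s3, s1), with out.j its own outer ports: {out.1} {out.2} {s1.1} {s1.2} {s3.1} {s3.2}
composing w2 on (s3, s1, s2), with out.j its own outer ports: {out.1, s2.1, s2.2} {out.2} {s1.1} {s1.2} {s3.1} {s3.2}


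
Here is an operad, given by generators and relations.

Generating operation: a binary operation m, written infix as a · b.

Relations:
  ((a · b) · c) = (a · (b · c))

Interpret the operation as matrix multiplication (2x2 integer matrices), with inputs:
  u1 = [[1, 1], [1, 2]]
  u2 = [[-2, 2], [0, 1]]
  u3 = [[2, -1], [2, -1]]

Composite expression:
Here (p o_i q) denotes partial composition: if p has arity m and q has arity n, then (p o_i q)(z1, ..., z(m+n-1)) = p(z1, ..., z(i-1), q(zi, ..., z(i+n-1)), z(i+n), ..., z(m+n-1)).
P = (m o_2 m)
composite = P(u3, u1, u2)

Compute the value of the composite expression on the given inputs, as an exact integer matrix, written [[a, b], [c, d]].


[[-2, 2], [-2, 2]]

(u1 · u2) = [[-2, 3], [-2, 4]]
(u3 · (u1 · u2)) = [[-2, 2], [-2, 2]]


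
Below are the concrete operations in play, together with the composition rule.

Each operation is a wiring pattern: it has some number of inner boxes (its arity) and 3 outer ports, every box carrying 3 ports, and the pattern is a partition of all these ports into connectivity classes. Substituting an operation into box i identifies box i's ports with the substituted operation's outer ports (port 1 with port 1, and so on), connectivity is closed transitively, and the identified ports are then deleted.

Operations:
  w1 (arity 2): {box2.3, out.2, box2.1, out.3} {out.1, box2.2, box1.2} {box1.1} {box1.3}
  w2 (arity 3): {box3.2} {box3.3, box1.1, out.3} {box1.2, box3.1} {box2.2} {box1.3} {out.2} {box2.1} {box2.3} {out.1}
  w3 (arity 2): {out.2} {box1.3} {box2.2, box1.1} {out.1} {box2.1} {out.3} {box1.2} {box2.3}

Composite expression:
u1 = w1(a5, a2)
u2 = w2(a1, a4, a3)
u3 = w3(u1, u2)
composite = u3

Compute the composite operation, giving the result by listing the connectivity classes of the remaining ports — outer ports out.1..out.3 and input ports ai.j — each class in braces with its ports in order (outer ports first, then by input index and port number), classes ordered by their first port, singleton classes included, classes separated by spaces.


{out.1} {out.2} {out.3} {a1.1, a3.3} {a1.2, a3.1} {a1.3} {a2.1, a2.3} {a2.2, a5.2} {a3.2} {a4.1} {a4.2} {a4.3} {a5.1} {a5.3}

Substituting into w3 glues patterns; closure does the rest.
composing w1 on (a5, a2), with out.j its own outer ports: {out.1, a2.2, a5.2} {out.2, out.3, a2.1, a2.3} {a5.1} {a5.3}
composing w2 on (a1, a4, a3), with out.j its own outer ports: {out.1} {out.2} {out.3, a1.1, a3.3} {a1.2, a3.1} {a1.3} {a3.2} {a4.1} {a4.2} {a4.3}
composing w3 on (a5, a2, a1, a4, a3), with out.j its own outer ports: {out.1} {out.2} {out.3} {a1.1, a3.3} {a1.2, a3.1} {a1.3} {a2.1, a2.3} {a2.2, a5.2} {a3.2} {a4.1} {a4.2} {a4.3} {a5.1} {a5.3}


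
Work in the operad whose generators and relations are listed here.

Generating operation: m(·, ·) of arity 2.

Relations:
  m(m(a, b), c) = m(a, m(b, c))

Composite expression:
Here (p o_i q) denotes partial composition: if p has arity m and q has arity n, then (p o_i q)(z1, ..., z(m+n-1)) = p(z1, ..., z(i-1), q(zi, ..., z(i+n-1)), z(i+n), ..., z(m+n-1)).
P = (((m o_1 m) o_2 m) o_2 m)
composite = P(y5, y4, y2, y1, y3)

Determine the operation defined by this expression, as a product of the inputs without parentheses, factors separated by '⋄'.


y5 ⋄ y4 ⋄ y2 ⋄ y1 ⋄ y3

Under associativity of m, the answer is the y's in reading order.
m(y4, y2) linearizes to y4 ⋄ y2
m(m(y4, y2), y1) linearizes to y4 ⋄ y2 ⋄ y1
m(y5, m(m(y4, y2), y1)) linearizes to y5 ⋄ y4 ⋄ y2 ⋄ y1
m(m(y5, m(m(y4, y2), y1)), y3) linearizes to y5 ⋄ y4 ⋄ y2 ⋄ y1 ⋄ y3


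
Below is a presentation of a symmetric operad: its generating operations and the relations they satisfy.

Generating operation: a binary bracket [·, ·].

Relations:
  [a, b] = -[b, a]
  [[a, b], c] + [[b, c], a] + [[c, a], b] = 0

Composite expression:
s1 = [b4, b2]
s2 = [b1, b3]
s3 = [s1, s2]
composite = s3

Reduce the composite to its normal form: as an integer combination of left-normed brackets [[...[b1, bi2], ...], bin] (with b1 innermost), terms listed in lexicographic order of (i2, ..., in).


Skip Jacobi rewriting: expand, keep b1-initial words, read off terms.
Composite bracket: [[b4, b2], [b1, b3]]
The bracket unfolds into 8 signed words via [a, b] = ab - ba (2^3 = 8).
The b1-initial words carry the normal form:
  the word b1b3b2b4 carries sign +1 and contributes +[[[b1, b3], b2], b4]
  the word b1b3b4b2 carries sign -1 and contributes -[[[b1, b3], b4], b2]

[[[b1, b3], b2], b4] - [[[b1, b3], b4], b2]


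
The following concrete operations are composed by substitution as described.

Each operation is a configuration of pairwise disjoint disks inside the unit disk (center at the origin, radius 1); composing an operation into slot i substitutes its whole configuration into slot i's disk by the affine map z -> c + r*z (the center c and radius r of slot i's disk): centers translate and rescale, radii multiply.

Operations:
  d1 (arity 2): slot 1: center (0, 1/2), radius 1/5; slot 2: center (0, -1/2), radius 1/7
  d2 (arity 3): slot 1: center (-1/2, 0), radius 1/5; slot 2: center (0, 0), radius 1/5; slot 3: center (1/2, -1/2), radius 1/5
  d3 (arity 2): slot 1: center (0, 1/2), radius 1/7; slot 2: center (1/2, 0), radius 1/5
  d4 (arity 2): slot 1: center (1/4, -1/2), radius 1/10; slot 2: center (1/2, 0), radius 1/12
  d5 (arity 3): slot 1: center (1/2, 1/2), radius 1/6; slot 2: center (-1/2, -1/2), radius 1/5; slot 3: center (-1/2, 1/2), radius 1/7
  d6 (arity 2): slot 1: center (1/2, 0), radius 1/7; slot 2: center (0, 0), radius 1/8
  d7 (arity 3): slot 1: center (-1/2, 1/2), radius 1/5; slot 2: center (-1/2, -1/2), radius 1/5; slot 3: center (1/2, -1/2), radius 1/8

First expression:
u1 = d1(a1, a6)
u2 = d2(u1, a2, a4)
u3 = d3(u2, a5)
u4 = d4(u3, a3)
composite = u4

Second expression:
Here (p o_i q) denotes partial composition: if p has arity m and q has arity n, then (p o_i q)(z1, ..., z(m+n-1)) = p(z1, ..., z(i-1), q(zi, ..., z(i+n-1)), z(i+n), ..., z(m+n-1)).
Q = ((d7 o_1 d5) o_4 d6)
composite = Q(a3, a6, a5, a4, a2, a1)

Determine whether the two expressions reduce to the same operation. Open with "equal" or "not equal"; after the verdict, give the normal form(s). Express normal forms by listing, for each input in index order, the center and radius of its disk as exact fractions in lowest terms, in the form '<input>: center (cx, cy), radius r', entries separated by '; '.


not equal; first: a1: center (17/70, -157/350), radius 1/1750; a2: center (1/4, -9/20), radius 1/350; a3: center (1/2, 0), radius 1/12; a4: center (9/35, -16/35), radius 1/350; a5: center (3/10, -1/2), radius 1/50; a6: center (17/70, -79/175), radius 1/2450; second: a1: center (1/2, -1/2), radius 1/8; a2: center (-1/2, -1/2), radius 1/40; a3: center (-2/5, 3/5), radius 1/30; a4: center (-2/5, -1/2), radius 1/35; a5: center (-3/5, 3/5), radius 1/35; a6: center (-3/5, 2/5), radius 1/25

The first composite normalizes to a1: center (17/70, -157/350), radius 1/1750; a2: center (1/4, -9/20), radius 1/350; a3: center (1/2, 0), radius 1/12; a4: center (9/35, -16/35), radius 1/350; a5: center (3/10, -1/2), radius 1/50; a6: center (17/70, -79/175), radius 1/2450
The second composite normalizes to a1: center (1/2, -1/2), radius 1/8; a2: center (-1/2, -1/2), radius 1/40; a3: center (-2/5, 3/5), radius 1/30; a4: center (-2/5, -1/2), radius 1/35; a5: center (-3/5, 3/5), radius 1/35; a6: center (-3/5, 2/5), radius 1/25
The forms do not match — not equal.


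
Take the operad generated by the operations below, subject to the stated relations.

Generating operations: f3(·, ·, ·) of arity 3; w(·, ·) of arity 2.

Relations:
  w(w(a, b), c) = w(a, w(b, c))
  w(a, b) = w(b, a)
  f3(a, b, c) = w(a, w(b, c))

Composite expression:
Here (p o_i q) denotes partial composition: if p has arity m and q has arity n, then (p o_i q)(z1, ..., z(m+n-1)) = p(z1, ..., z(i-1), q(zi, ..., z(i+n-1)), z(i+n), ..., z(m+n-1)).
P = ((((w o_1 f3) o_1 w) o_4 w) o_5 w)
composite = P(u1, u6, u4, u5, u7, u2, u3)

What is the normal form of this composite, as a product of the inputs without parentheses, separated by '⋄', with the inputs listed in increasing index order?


u1 ⋄ u2 ⋄ u3 ⋄ u4 ⋄ u5 ⋄ u6 ⋄ u7

Both nesting and order wash out for w; what remains is which u's occur.
w(u1, u6) reduces to u1 ⋄ u6
w(u7, u2) reduces to u7 ⋄ u2
w(u5, w(u7, u2)) reduces to u5 ⋄ u7 ⋄ u2
f3(w(u1, u6), u4, w(u5, w(u7, u2))) reduces to u1 ⋄ u6 ⋄ u4 ⋄ u5 ⋄ u7 ⋄ u2
w(f3(w(u1, u6), u4, w(u5, w(u7, u2))), u3) reduces to u1 ⋄ u6 ⋄ u4 ⋄ u5 ⋄ u7 ⋄ u2 ⋄ u3
commutativity sorts the factors: u1 ⋄ u2 ⋄ u3 ⋄ u4 ⋄ u5 ⋄ u6 ⋄ u7


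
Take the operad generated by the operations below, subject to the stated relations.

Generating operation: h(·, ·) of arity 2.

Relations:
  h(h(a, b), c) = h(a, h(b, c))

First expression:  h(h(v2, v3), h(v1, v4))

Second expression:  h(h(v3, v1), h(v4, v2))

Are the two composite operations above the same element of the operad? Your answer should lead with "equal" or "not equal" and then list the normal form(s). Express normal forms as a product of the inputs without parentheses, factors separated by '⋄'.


Normal form of the first expression: v2 ⋄ v3 ⋄ v1 ⋄ v4
Normal form of the second expression: v3 ⋄ v1 ⋄ v4 ⋄ v2
The forms do not match — not equal.

not equal: they reduce to v2 ⋄ v3 ⋄ v1 ⋄ v4 and v3 ⋄ v1 ⋄ v4 ⋄ v2


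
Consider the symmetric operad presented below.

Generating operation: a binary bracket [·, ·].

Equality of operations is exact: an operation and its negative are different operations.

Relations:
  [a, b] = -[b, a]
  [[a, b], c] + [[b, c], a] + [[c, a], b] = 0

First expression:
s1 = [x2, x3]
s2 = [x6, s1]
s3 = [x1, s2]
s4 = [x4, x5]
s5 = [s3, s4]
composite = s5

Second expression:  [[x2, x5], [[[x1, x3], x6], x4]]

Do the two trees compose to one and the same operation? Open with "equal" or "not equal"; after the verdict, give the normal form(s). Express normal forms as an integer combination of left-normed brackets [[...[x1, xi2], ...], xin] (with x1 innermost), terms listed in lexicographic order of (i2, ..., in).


not equal: they reduce to -[[[[[x1, x2], x3], x6], x4], x5] + [[[[[x1, x2], x3], x6], x5], x4] + [[[[[x1, x3], x2], x6], x4], x5] - [[[[[x1, x3], x2], x6], x5], x4] + [[[[[x1, x6], x2], x3], x4], x5] - [[[[[x1, x6], x2], x3], x5], x4] - [[[[[x1, x6], x3], x2], x4], x5] + [[[[[x1, x6], x3], x2], x5], x4] and -[[[[[x1, x3], x6], x4], x2], x5] + [[[[[x1, x3], x6], x4], x5], x2]

The first expression reduces to -[[[[[x1, x2], x3], x6], x4], x5] + [[[[[x1, x2], x3], x6], x5], x4] + [[[[[x1, x3], x2], x6], x4], x5] - [[[[[x1, x3], x2], x6], x5], x4] + [[[[[x1, x6], x2], x3], x4], x5] - [[[[[x1, x6], x2], x3], x5], x4] - [[[[[x1, x6], x3], x2], x4], x5] + [[[[[x1, x6], x3], x2], x5], x4]
The second expression reduces to -[[[[[x1, x3], x6], x4], x2], x5] + [[[[[x1, x3], x6], x4], x5], x2]
The forms do not match — not equal.


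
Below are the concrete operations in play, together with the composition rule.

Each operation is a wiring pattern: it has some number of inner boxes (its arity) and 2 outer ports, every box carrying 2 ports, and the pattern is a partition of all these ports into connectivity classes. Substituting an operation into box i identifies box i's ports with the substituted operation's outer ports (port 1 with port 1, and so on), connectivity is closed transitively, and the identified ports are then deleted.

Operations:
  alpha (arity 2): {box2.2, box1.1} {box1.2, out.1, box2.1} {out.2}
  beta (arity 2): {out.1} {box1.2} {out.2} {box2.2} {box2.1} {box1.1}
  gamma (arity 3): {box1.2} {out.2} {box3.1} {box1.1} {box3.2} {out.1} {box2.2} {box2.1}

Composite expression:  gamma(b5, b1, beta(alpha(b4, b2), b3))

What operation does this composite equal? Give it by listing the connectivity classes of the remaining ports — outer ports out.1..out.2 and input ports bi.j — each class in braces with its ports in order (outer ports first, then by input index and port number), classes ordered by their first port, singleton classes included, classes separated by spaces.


Reachability decides: close wires over gamma-identified ports.
the subtree at alpha composes to {out.1, b2.1, b4.2} {out.2} {b2.2, b4.1} on (b4, b2); out.j = own outer ports
the subtree at beta composes to {out.1} {out.2} {b2.1, b4.2} {b2.2, b4.1} {b3.1} {b3.2} on (b4, b2, b3); out.j = own outer ports
the subtree at gamma composes to {out.1} {out.2} {b1.1} {b1.2} {b2.1, b4.2} {b2.2, b4.1} {b3.1} {b3.2} {b5.1} {b5.2} on (b5, b1, b4, b2, b3); out.j = own outer ports

{out.1} {out.2} {b1.1} {b1.2} {b2.1, b4.2} {b2.2, b4.1} {b3.1} {b3.2} {b5.1} {b5.2}


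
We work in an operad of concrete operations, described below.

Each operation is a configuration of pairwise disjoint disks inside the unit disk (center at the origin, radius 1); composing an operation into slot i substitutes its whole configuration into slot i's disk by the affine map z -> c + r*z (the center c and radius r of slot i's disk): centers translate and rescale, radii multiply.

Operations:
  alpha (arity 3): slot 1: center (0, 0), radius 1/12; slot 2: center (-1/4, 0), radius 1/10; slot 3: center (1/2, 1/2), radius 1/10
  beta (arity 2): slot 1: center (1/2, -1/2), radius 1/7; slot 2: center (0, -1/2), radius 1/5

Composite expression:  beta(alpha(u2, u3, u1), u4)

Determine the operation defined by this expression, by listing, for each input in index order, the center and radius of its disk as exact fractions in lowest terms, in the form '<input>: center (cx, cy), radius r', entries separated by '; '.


Each u-disk chains the slot maps above it in beta; radii multiply.
tracing u2 down its 2-map path: center (1/2, -1/2), radius 1/84
tracing u3 down its 2-map path: center (13/28, -1/2), radius 1/70
tracing u1 down its 2-map path: center (4/7, -3/7), radius 1/70
tracing u4 down its 1-map path: center (0, -1/2), radius 1/5

u1: center (4/7, -3/7), radius 1/70; u2: center (1/2, -1/2), radius 1/84; u3: center (13/28, -1/2), radius 1/70; u4: center (0, -1/2), radius 1/5


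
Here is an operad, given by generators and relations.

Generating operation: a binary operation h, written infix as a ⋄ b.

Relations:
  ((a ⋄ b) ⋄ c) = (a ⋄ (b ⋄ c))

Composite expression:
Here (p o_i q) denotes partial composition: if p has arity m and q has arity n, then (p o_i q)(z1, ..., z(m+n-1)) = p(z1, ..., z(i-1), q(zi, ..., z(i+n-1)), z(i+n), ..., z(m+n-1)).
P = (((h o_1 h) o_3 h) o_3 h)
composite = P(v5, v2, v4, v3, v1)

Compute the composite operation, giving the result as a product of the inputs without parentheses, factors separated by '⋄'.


v5 ⋄ v2 ⋄ v4 ⋄ v3 ⋄ v1


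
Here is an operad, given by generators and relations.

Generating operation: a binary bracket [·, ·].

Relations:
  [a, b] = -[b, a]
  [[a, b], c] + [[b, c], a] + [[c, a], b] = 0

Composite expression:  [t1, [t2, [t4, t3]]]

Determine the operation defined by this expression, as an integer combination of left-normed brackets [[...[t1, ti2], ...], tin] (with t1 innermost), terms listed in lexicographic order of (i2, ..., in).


Skip Jacobi rewriting: expand, keep t1-initial words, read off terms.
Composite bracket: [t1, [t2, [t4, t3]]]
Expanding via [a, b] = ab - ba: 8 signed words (2^3 = 8).
Only words starting with t1 matter:
  from t1t2t3t4, sign -1: term -[[[t1, t2], t3], t4]
  from t1t2t4t3, sign +1: term +[[[t1, t2], t4], t3]
  from t1t3t4t2, sign +1: term +[[[t1, t3], t4], t2]
  from t1t4t3t2, sign -1: term -[[[t1, t4], t3], t2]

-[[[t1, t2], t3], t4] + [[[t1, t2], t4], t3] + [[[t1, t3], t4], t2] - [[[t1, t4], t3], t2]


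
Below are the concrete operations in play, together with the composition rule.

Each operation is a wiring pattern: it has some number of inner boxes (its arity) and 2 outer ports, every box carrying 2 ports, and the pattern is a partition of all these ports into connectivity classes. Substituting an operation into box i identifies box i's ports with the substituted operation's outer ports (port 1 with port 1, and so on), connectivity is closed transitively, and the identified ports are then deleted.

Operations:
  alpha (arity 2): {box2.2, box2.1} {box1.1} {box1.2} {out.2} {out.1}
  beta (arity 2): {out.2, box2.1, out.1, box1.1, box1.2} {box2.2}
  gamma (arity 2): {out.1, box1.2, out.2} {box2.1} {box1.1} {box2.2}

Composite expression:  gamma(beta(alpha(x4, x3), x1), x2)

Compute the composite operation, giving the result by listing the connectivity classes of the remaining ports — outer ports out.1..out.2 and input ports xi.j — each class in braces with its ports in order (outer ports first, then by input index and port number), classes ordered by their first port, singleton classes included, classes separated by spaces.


Two ports join when wires chain via gamma-identified ports.
stage alpha: inputs (x4, x3), connectivity {out.1} {out.2} {x3.1, x3.2} {x4.1} {x4.2}, out.j its boundary
stage beta: inputs (x4, x3, x1), connectivity {out.1, out.2, x1.1} {x1.2} {x3.1, x3.2} {x4.1} {x4.2}, out.j its boundary
stage gamma: inputs (x4, x3, x1, x2), connectivity {out.1, out.2, x1.1} {x1.2} {x2.1} {x2.2} {x3.1, x3.2} {x4.1} {x4.2}, out.j its boundary

{out.1, out.2, x1.1} {x1.2} {x2.1} {x2.2} {x3.1, x3.2} {x4.1} {x4.2}


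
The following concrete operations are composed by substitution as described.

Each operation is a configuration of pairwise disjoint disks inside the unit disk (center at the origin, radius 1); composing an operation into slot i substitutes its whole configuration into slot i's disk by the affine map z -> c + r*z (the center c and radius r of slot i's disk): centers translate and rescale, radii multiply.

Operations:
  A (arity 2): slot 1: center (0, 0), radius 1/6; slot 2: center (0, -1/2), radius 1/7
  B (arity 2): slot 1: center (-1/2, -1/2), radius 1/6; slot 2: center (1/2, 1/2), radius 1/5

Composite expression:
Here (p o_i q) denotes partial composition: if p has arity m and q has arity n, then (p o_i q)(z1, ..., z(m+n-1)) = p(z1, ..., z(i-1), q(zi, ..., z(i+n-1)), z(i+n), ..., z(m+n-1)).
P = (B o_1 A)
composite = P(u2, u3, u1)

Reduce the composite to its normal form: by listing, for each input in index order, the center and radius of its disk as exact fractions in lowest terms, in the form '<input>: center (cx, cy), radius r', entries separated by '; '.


Each u-disk chains the slot maps above it in B; radii multiply.
input u2: composing its 2 substitution steps yields center (-1/2, -1/2), radius 1/36
input u3: composing its 2 substitution steps yields center (-1/2, -7/12), radius 1/42
input u1: composing its 1 substitution step yields center (1/2, 1/2), radius 1/5

u1: center (1/2, 1/2), radius 1/5; u2: center (-1/2, -1/2), radius 1/36; u3: center (-1/2, -7/12), radius 1/42


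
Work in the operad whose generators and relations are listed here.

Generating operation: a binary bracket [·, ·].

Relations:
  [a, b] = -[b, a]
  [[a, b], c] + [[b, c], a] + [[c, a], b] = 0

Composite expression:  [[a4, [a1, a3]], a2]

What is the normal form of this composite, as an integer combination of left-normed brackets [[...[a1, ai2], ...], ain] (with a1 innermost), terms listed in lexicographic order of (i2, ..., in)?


-[[[a1, a3], a4], a2]

Skip Jacobi rewriting: expand, keep a1-initial words, read off terms.
Composite bracket: [[a4, [a1, a3]], a2]
Each bracket splits as ab - ba, giving 8 signed words (2^3 = 8).
Collect the words opening with a1:
  word a1a3a4a2 has sign -1, contributing -[[[a1, a3], a4], a2]


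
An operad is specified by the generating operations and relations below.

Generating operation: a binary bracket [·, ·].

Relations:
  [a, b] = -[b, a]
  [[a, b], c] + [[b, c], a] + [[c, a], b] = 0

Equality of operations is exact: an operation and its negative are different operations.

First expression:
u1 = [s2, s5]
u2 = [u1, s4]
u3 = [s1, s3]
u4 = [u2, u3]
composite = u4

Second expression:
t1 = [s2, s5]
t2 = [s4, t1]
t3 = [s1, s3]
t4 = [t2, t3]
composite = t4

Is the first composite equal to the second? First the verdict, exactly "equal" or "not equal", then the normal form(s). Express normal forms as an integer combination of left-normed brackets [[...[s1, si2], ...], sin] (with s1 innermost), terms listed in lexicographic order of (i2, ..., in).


not equal; first: -[[[[s1, s3], s2], s5], s4] + [[[[s1, s3], s4], s2], s5] - [[[[s1, s3], s4], s5], s2] + [[[[s1, s3], s5], s2], s4]; second: [[[[s1, s3], s2], s5], s4] - [[[[s1, s3], s4], s2], s5] + [[[[s1, s3], s4], s5], s2] - [[[[s1, s3], s5], s2], s4]


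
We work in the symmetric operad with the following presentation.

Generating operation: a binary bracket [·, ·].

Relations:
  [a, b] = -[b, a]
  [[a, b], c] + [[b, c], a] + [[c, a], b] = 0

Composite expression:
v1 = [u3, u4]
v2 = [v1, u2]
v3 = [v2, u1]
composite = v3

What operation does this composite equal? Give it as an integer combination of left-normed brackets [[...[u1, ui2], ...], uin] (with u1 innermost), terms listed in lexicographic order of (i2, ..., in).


[[[u1, u2], u3], u4] - [[[u1, u2], u4], u3] - [[[u1, u3], u4], u2] + [[[u1, u4], u3], u2]

Left-normed coefficients sit on the u1-initial expansion words.
Composite bracket: [[[u3, u4], u2], u1]
Each bracket splits as ab - ba, giving 8 signed words (2^3 = 8).
The u1-initial words carry the normal form:
  from u1u2u3u4, sign +1: term +[[[u1, u2], u3], u4]
  from u1u2u4u3, sign -1: term -[[[u1, u2], u4], u3]
  from u1u3u4u2, sign -1: term -[[[u1, u3], u4], u2]
  from u1u4u3u2, sign +1: term +[[[u1, u4], u3], u2]


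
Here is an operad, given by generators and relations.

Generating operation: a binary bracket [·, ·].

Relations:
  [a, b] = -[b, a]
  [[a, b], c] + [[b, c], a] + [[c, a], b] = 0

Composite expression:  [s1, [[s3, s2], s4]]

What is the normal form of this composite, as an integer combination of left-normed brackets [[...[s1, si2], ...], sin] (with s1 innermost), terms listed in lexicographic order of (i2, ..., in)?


-[[[s1, s2], s3], s4] + [[[s1, s3], s2], s4] + [[[s1, s4], s2], s3] - [[[s1, s4], s3], s2]

Left-normed coefficients sit on the s1-initial expansion words.
Composite bracket: [s1, [[s3, s2], s4]]
Each bracket splits as ab - ba, giving 8 signed words (2^3 = 8).
Collect the words opening with s1:
  sign of s1s2s3s4 is -1, so it contributes -[[[s1, s2], s3], s4]
  sign of s1s3s2s4 is +1, so it contributes +[[[s1, s3], s2], s4]
  sign of s1s4s2s3 is +1, so it contributes +[[[s1, s4], s2], s3]
  sign of s1s4s3s2 is -1, so it contributes -[[[s1, s4], s3], s2]


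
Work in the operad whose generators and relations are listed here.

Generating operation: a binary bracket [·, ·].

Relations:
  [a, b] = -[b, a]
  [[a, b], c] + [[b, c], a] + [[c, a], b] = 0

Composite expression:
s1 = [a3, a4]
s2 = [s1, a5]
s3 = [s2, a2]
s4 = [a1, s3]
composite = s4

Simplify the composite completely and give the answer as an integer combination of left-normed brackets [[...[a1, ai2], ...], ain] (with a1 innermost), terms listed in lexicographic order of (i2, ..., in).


Antisymmetry and Jacobi reduce to a1-anchored left-normed brackets.
Composite bracket: [a1, [[[a3, a4], a5], a2]]
Applying ab - ba throughout gives 16 signed words (2^4 = 16).
Only words starting with a1 matter:
  from a1a2a3a4a5, sign -1: term -[[[[a1, a2], a3], a4], a5]
  from a1a2a4a3a5, sign +1: term +[[[[a1, a2], a4], a3], a5]
  from a1a2a5a3a4, sign +1: term +[[[[a1, a2], a5], a3], a4]
  from a1a2a5a4a3, sign -1: term -[[[[a1, a2], a5], a4], a3]
  from a1a3a4a5a2, sign +1: term +[[[[a1, a3], a4], a5], a2]
  from a1a4a3a5a2, sign -1: term -[[[[a1, a4], a3], a5], a2]
  from a1a5a3a4a2, sign -1: term -[[[[a1, a5], a3], a4], a2]
  from a1a5a4a3a2, sign +1: term +[[[[a1, a5], a4], a3], a2]

-[[[[a1, a2], a3], a4], a5] + [[[[a1, a2], a4], a3], a5] + [[[[a1, a2], a5], a3], a4] - [[[[a1, a2], a5], a4], a3] + [[[[a1, a3], a4], a5], a2] - [[[[a1, a4], a3], a5], a2] - [[[[a1, a5], a3], a4], a2] + [[[[a1, a5], a4], a3], a2]


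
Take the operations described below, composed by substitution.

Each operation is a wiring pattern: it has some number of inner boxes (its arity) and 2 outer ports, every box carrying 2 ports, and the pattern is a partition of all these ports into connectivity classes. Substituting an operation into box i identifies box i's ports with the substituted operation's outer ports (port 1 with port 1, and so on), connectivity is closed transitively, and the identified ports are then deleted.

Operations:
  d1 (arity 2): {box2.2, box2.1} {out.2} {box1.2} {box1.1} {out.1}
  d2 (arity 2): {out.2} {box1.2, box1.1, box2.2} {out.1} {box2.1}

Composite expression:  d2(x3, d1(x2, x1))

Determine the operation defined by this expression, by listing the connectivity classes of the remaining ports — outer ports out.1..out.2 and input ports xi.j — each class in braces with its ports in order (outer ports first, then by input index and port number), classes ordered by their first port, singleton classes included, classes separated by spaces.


{out.1} {out.2} {x1.1, x1.2} {x2.1} {x2.2} {x3.1, x3.2}

Substituting into d2 glues patterns; closure does the rest.
after d1, the pattern on (x2, x1) reads {out.1} {out.2} {x1.1, x1.2} {x2.1} {x2.2} (out.j = its outer ports)
after d2, the pattern on (x3, x2, x1) reads {out.1} {out.2} {x1.1, x1.2} {x2.1} {x2.2} {x3.1, x3.2} (out.j = its outer ports)


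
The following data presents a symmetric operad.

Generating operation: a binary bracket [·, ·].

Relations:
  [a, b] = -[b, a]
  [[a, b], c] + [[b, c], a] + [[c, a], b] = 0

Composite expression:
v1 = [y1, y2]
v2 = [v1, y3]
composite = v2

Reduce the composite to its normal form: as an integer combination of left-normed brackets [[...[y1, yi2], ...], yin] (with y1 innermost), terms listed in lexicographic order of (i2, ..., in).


Skip Jacobi rewriting: expand, keep y1-initial words, read off terms.
Composite bracket: [[y1, y2], y3]
Full expansion: 4 signed words from ab - ba (2^2 = 4).
Keep just the words that open with y1:
  y1y2y3 appears with sign +1, giving the term +[[y1, y2], y3]

[[y1, y2], y3]


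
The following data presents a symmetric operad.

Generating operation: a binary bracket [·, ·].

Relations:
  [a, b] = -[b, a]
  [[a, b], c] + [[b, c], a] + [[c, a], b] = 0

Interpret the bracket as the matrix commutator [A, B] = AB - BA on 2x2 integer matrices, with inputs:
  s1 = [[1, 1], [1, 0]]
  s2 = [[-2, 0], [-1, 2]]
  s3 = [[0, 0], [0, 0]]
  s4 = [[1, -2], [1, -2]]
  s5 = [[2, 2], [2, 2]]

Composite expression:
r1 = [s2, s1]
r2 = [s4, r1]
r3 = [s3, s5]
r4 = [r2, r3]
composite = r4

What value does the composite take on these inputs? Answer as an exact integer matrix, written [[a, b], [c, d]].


[s2, s1] = [[1, -4], [3, -1]]
[s4, [s2, s1]] = [[-2, -8], [-7, 2]]
[s3, s5] = [[0, 0], [0, 0]]
[[s4, [s2, s1]], [s3, s5]] = [[0, 0], [0, 0]]

[[0, 0], [0, 0]]


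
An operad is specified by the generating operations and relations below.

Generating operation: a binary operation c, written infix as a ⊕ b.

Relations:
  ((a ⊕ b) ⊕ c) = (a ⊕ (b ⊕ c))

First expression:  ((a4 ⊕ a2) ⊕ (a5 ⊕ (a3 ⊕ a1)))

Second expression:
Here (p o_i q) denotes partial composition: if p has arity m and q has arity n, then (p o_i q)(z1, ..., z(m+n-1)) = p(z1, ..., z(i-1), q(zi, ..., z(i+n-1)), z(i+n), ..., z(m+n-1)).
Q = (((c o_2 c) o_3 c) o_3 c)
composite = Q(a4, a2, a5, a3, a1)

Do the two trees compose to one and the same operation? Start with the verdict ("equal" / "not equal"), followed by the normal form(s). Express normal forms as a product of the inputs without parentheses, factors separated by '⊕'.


The first expression reduces to a4 ⊕ a2 ⊕ a5 ⊕ a3 ⊕ a1
The second expression reduces to a4 ⊕ a2 ⊕ a5 ⊕ a3 ⊕ a1
Same normal form: equal.

equal: each reduces to a4 ⊕ a2 ⊕ a5 ⊕ a3 ⊕ a1


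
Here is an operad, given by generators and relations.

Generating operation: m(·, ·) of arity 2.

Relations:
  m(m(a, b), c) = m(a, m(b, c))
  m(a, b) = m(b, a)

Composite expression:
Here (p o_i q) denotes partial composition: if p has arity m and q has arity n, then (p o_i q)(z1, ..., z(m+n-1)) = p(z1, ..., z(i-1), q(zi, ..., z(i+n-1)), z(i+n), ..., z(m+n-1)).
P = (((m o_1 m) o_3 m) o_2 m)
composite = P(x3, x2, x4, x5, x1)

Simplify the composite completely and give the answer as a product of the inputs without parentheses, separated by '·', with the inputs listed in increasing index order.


x1 · x2 · x3 · x4 · x5

Shape and order are irrelevant to m; the x-input set decides.
m(x2, x4) reduces to x2 · x4
m(x3, m(x2, x4)) reduces to x3 · x2 · x4
m(x5, x1) reduces to x5 · x1
m(m(x3, m(x2, x4)), m(x5, x1)) reduces to x3 · x2 · x4 · x5 · x1
the factors in increasing index order: x1 · x2 · x3 · x4 · x5
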